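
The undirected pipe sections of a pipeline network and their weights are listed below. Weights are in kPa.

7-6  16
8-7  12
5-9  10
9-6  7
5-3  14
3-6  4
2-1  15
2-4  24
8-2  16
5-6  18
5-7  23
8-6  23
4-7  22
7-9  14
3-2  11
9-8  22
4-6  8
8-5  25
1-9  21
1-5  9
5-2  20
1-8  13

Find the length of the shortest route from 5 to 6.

Enumerating some paths:
5 - 9 - 6: 10+7 = 17
5 - 3 - 6: 14+4 = 18
The minimum is 17 kPa via 5 - 9 - 6.

17 kPa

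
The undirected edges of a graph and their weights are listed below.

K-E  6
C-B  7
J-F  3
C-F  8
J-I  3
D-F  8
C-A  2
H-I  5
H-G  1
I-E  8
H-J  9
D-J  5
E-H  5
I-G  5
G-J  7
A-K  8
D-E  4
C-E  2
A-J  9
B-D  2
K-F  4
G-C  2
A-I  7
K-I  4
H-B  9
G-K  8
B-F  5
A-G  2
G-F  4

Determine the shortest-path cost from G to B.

9

Running Dijkstra from G:
G: 0
H: 1  (via G)
A: 2  (via G)
C: 2  (via G)
E: 4  (via C)
F: 4  (via G)
I: 5  (via G)
J: 7  (via G)
D: 8  (via E)
K: 8  (via G)
B: 9  (via C)
Shortest route: G → C → B = 9.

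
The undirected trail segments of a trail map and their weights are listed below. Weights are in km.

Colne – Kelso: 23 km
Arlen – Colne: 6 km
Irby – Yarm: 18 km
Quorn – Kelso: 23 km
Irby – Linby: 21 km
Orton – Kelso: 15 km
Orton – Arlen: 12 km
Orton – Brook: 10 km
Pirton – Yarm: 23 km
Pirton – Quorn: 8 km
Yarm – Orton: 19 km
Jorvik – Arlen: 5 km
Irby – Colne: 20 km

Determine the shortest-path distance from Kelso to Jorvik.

Settle nodes by increasing distance from Kelso:
Kelso: 0
Orton: 15  (via Kelso)
Colne: 23  (via Kelso)
Quorn: 23  (via Kelso)
Brook: 25  (via Orton)
Arlen: 27  (via Orton)
Pirton: 31  (via Quorn)
Jorvik: 32  (via Arlen)
Shortest route: Kelso–Orton–Arlen–Jorvik = 32 km.

32 km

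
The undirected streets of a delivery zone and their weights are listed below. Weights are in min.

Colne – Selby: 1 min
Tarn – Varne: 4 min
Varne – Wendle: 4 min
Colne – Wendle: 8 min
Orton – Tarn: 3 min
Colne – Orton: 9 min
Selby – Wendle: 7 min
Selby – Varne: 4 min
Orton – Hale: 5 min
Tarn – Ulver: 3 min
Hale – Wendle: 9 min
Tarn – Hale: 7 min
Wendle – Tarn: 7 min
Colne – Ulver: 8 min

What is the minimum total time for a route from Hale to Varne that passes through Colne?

Best Hale to Colne: Hale → Orton → Colne costing 14
Best Colne to Varne: Colne → Selby → Varne costing 5
Total via Colne: 14 + 5 = 19 min.

19 min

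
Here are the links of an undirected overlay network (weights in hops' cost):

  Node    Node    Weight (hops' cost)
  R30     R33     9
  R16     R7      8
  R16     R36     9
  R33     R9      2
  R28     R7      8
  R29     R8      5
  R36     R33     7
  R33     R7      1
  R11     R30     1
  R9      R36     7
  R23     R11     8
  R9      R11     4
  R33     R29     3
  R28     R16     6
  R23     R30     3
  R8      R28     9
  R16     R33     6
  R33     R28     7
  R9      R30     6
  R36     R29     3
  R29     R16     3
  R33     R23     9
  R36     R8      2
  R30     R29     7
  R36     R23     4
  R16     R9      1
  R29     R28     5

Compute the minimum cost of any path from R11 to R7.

7 hops' cost

Shortest distances from R11:
R11: 0
R30: 1  (via R11)
R23: 4  (via R30)
R9: 4  (via R11)
R16: 5  (via R9)
R33: 6  (via R9)
R7: 7  (via R33)
Shortest route: R11–R9–R33–R7 = 7 hops' cost.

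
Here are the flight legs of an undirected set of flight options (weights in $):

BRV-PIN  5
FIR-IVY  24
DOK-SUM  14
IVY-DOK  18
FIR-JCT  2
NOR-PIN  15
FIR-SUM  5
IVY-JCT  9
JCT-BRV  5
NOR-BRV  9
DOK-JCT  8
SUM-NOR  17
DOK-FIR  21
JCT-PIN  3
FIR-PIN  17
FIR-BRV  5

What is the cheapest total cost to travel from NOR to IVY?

$23

Shortest distances from NOR:
NOR: 0
BRV: 9  (via NOR)
FIR: 14  (via BRV)
PIN: 14  (via BRV)
JCT: 14  (via BRV)
SUM: 17  (via NOR)
DOK: 22  (via JCT)
IVY: 23  (via JCT)
Shortest route: NOR–BRV–JCT–IVY = $23.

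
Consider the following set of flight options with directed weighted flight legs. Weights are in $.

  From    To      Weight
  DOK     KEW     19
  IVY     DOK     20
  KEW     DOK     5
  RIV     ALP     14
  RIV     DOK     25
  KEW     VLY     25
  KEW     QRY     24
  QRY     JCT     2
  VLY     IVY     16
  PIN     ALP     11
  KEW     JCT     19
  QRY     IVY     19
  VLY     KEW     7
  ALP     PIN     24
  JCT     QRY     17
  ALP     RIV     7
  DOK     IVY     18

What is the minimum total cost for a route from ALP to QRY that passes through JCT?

Shortest ALP→JCT: ALP → RIV → DOK → KEW → JCT = 70
Shortest JCT→QRY: JCT → QRY = 17
Total via JCT: 70 + 17 = $87.

$87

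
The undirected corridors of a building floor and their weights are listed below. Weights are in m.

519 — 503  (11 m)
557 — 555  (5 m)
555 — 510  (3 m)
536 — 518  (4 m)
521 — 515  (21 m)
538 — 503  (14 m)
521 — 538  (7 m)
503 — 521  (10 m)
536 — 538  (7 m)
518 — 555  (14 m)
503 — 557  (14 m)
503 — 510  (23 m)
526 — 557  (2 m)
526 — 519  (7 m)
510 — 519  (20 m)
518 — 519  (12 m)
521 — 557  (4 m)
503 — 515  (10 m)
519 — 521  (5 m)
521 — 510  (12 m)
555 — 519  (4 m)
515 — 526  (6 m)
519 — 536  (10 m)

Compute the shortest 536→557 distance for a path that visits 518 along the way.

23 m

Best 536 to 518: 536–518 costing 4
Best 518 to 557: 518–555–557 costing 19
Total via 518: 4 + 19 = 23 m.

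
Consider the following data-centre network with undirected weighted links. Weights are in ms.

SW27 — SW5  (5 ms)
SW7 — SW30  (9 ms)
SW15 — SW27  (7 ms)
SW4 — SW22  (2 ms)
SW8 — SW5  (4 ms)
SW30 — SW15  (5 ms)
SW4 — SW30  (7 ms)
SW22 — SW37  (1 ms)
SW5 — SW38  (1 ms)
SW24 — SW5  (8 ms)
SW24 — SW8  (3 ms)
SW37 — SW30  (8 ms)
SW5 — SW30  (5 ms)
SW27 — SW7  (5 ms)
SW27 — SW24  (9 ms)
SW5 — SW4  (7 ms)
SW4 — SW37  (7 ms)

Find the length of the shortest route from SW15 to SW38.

Enumerating some paths:
SW15 → SW30 → SW5 → SW38: 5+5+1 = 11
SW15 → SW30 → SW4 → SW5 → SW38: 5+7+7+1 = 20
SW15 → SW27 → SW5 → SW38: 7+5+1 = 13
The minimum is 11 ms via SW15 → SW30 → SW5 → SW38.

11 ms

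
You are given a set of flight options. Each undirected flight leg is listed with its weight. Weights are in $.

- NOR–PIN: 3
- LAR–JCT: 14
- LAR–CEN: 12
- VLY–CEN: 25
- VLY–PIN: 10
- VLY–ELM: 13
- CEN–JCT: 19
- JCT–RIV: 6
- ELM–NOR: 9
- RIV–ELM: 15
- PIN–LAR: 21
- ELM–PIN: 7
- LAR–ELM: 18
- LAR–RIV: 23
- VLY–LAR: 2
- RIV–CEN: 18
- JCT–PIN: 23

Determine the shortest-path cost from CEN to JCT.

$19

Running Dijkstra from CEN:
CEN: 0
LAR: 12  (via CEN)
VLY: 14  (via LAR)
RIV: 18  (via CEN)
JCT: 19  (via CEN)
Shortest route: CEN–JCT = $19.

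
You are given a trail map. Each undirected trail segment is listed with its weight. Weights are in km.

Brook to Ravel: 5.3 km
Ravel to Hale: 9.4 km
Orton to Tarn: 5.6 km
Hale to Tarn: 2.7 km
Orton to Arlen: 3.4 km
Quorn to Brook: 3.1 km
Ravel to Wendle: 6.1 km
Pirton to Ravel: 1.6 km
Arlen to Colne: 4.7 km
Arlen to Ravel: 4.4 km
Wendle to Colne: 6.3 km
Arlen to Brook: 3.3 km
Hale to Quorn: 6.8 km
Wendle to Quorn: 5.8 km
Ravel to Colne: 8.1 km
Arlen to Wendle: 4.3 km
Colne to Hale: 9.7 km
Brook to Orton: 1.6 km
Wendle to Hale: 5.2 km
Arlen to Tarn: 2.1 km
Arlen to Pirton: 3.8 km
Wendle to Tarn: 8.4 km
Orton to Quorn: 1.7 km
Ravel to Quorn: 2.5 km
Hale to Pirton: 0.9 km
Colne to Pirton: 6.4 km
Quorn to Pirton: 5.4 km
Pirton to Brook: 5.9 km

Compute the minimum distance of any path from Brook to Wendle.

Compare a few routes:
Brook–Quorn–Wendle: 3.1+5.8 = 8.9
Brook–Orton–Quorn–Wendle: 1.6+1.7+5.8 = 9.1
Brook–Arlen–Wendle: 3.3+4.3 = 7.6
The minimum is 7.6 km via Brook–Arlen–Wendle.

7.6 km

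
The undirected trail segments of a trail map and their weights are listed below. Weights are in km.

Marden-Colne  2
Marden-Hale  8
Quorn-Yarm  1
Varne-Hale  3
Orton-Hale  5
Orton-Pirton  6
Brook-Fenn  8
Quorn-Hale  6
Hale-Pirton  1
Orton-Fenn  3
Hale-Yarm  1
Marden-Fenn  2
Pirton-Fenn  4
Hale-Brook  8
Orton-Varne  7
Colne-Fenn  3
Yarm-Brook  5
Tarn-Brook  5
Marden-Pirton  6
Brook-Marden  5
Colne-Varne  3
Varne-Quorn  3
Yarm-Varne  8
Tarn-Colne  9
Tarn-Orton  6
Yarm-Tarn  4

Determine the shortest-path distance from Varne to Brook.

9 km

Settle nodes by increasing distance from Varne:
Varne: 0
Colne: 3  (via Varne)
Quorn: 3  (via Varne)
Hale: 3  (via Varne)
Pirton: 4  (via Hale)
Yarm: 4  (via Quorn)
Marden: 5  (via Colne)
Fenn: 6  (via Colne)
Orton: 7  (via Varne)
Tarn: 8  (via Yarm)
Brook: 9  (via Yarm)
Shortest route: Varne–Quorn–Yarm–Brook = 9 km.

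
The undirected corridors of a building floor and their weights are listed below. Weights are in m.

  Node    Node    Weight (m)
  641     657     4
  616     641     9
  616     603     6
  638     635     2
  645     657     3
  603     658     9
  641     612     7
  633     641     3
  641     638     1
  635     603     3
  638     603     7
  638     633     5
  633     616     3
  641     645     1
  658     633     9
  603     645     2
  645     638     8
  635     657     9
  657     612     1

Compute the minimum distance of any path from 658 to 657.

14 m

Candidate routes:
658–633–641–645–657: 9+3+1+3 = 16
658–633–641–657: 9+3+4 = 16
658–603–645–657: 9+2+3 = 14
The minimum is 14 m via 658–603–645–657.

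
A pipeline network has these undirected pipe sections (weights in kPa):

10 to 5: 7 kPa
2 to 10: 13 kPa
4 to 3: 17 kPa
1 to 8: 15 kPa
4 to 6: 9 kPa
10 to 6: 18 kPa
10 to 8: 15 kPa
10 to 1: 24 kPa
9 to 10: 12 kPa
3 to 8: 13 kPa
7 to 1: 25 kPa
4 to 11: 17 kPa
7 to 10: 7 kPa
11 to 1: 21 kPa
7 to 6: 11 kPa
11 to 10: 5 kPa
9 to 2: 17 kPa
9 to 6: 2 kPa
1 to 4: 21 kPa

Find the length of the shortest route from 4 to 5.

Running Dijkstra from 4:
4: 0
6: 9  (via 4)
9: 11  (via 6)
3: 17  (via 4)
11: 17  (via 4)
7: 20  (via 6)
1: 21  (via 4)
10: 22  (via 11)
2: 28  (via 9)
5: 29  (via 10)
Shortest route: 4–11–10–5 = 29 kPa.

29 kPa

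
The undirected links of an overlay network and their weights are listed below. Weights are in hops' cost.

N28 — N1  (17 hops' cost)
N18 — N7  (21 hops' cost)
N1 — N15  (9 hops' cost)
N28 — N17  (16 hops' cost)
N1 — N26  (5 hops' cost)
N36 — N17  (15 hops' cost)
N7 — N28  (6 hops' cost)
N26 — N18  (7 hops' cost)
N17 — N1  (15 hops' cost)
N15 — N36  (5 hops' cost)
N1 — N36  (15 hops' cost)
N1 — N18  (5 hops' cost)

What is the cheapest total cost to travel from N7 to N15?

Settle nodes by increasing distance from N7:
N7: 0
N28: 6  (via N7)
N18: 21  (via N7)
N17: 22  (via N28)
N1: 23  (via N28)
N26: 28  (via N18)
N15: 32  (via N1)
Shortest route: N7–N28–N1–N15 = 32 hops' cost.

32 hops' cost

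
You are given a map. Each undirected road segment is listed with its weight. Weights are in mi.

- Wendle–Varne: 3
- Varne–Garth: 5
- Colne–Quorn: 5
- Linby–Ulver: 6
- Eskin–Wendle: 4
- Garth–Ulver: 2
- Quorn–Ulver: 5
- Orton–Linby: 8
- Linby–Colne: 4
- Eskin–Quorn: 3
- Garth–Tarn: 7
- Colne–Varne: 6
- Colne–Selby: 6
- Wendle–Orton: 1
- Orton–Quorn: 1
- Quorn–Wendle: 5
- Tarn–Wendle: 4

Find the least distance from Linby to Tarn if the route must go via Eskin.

20 mi

Shortest Linby→Eskin: Linby–Colne–Quorn–Eskin = 12
Shortest Eskin→Tarn: Eskin–Wendle–Tarn = 8
Total via Eskin: 12 + 8 = 20 mi.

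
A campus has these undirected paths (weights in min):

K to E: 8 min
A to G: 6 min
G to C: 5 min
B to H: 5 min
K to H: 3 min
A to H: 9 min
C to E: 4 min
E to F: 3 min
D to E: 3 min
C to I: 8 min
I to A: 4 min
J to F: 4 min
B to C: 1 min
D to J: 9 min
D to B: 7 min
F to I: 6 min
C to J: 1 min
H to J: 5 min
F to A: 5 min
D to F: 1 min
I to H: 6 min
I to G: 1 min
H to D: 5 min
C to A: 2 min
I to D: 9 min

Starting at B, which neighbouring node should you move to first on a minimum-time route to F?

C

Enumerating some paths:
B → D → F: 7+1 = 8
B → C → E → F: 1+4+3 = 8
B → C → J → F: 1+1+4 = 6
B → C → A → F: 1+2+5 = 8
The minimum is 6 min via B → C → J → F.
So from B the first move is to C.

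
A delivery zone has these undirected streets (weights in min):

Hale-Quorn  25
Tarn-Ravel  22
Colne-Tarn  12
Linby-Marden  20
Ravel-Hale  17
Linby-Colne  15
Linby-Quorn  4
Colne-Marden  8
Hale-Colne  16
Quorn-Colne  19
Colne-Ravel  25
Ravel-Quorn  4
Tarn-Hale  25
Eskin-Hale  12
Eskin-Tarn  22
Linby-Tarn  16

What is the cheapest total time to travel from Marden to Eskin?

36 min

Compare a few routes:
Marden - Linby - Quorn - Ravel - Hale - Eskin: 20+4+4+17+12 = 57
Marden - Colne - Tarn - Hale - Eskin: 8+12+25+12 = 57
Marden - Colne - Hale - Eskin: 8+16+12 = 36
Marden - Colne - Tarn - Eskin: 8+12+22 = 42
Cheapest is Marden - Colne - Hale - Eskin at 36 min.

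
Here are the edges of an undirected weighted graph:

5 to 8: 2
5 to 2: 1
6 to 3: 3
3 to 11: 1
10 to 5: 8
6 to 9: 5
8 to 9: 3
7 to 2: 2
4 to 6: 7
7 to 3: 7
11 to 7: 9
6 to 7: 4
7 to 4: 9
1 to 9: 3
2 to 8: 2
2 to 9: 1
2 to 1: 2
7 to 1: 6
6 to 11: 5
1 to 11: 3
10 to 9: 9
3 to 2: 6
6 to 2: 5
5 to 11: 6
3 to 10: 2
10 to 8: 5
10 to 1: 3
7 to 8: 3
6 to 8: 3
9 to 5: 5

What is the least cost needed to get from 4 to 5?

12

Compare a few routes:
4–6–8–5: 7+3+2 = 12
4–6–2–5: 7+5+1 = 13
The minimum is 12 via 4–6–8–5.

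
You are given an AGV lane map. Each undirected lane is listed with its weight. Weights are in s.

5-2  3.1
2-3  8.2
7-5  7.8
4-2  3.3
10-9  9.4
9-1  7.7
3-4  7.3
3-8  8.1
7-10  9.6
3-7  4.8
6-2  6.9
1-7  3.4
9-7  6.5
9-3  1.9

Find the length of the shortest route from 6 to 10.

26.4 s

Enumerating some paths:
6 → 2 → 3 → 9 → 10: 6.9+8.2+1.9+9.4 = 26.4
6 → 2 → 3 → 7 → 10: 6.9+8.2+4.8+9.6 = 29.5
6 → 2 → 5 → 7 → 10: 6.9+3.1+7.8+9.6 = 27.4
6 → 2 → 4 → 3 → 9 → 10: 6.9+3.3+7.3+1.9+9.4 = 28.8
Cheapest is 6 → 2 → 3 → 9 → 10 at 26.4 s.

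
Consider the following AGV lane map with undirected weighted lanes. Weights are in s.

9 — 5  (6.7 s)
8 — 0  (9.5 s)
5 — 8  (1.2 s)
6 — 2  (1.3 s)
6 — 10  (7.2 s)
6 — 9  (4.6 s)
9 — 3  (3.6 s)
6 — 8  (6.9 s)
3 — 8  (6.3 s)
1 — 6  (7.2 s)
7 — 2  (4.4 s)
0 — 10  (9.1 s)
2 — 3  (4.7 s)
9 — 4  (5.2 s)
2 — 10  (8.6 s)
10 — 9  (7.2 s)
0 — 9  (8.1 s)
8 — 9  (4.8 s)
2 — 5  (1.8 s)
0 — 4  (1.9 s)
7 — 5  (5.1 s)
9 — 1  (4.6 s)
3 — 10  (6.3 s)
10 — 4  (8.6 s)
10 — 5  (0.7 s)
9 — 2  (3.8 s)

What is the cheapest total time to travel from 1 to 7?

Enumerating some paths:
1 → 9 → 2 → 7: 4.6+3.8+4.4 = 12.8
1 → 9 → 2 → 5 → 7: 4.6+3.8+1.8+5.1 = 15.3
1 → 9 → 6 → 2 → 7: 4.6+4.6+1.3+4.4 = 14.9
1 → 6 → 2 → 7: 7.2+1.3+4.4 = 12.9
The minimum is 12.8 s via 1 → 9 → 2 → 7.

12.8 s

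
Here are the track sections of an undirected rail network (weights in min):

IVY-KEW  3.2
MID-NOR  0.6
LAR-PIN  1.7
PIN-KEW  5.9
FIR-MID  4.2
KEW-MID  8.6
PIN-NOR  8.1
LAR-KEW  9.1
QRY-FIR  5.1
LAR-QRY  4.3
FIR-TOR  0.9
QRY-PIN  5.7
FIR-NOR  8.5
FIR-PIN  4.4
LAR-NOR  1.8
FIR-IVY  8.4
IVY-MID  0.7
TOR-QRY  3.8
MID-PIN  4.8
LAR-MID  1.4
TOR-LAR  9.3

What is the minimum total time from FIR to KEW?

8.1 min

Enumerating some paths:
FIR → PIN → KEW: 4.4+5.9 = 10.3
FIR → MID → IVY → KEW: 4.2+0.7+3.2 = 8.1
The minimum is 8.1 min via FIR → MID → IVY → KEW.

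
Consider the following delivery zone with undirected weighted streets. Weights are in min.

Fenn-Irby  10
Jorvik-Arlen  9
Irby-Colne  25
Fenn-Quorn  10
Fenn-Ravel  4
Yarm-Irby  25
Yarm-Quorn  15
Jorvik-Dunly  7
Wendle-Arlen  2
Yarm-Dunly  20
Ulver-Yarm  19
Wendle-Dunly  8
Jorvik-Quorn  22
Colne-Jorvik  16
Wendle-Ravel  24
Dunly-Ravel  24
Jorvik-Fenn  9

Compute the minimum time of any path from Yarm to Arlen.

30 min

Shortest distances from Yarm:
Yarm: 0
Quorn: 15  (via Yarm)
Ulver: 19  (via Yarm)
Dunly: 20  (via Yarm)
Fenn: 25  (via Quorn)
Irby: 25  (via Yarm)
Jorvik: 27  (via Dunly)
Wendle: 28  (via Dunly)
Ravel: 29  (via Fenn)
Arlen: 30  (via Wendle)
Shortest route: Yarm–Dunly–Wendle–Arlen = 30 min.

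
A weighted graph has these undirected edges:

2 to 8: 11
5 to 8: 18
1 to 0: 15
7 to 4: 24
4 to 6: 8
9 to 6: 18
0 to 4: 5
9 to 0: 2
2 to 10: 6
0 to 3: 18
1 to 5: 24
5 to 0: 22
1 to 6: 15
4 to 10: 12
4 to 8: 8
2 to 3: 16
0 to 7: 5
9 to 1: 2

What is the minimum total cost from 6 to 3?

31

Compare a few routes:
6 - 1 - 9 - 0 - 3: 15+2+2+18 = 37
6 - 4 - 0 - 3: 8+5+18 = 31
The minimum is 31 via 6 - 4 - 0 - 3.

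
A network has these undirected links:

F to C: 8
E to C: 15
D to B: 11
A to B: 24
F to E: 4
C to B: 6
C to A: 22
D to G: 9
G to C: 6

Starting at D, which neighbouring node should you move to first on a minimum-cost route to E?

Candidate routes:
D - G - C - F - E: 9+6+8+4 = 27
D - B - C - F - E: 11+6+8+4 = 29
The minimum is 27 via D - G - C - F - E.
So from D the first move is to G.

G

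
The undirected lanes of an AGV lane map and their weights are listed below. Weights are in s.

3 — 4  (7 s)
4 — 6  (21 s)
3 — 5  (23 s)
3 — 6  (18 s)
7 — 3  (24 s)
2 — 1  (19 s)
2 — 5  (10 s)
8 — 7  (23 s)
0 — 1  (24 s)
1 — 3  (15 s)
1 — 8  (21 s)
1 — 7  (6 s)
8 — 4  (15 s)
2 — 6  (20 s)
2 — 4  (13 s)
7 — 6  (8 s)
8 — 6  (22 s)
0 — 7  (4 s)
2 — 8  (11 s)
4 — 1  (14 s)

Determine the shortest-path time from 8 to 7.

23 s

Enumerating some paths:
8 → 7: 23 = 23
8 → 1 → 7: 21+6 = 27
Cheapest is 8 → 7 at 23 s.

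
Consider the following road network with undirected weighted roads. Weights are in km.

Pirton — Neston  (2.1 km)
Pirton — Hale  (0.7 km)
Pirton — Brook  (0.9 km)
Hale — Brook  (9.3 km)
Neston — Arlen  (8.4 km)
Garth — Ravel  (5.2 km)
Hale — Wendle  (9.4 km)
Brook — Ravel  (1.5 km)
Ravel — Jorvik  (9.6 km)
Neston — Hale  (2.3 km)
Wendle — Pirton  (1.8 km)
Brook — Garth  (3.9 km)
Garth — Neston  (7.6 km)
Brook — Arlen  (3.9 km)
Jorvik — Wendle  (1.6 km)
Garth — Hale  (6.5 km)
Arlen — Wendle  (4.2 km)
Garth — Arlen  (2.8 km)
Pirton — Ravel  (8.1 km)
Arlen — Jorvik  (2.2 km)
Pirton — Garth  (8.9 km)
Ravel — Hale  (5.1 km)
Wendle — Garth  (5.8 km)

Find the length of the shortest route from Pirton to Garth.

Compare a few routes:
Pirton–Wendle–Garth: 1.8+5.8 = 7.6
Pirton–Hale–Garth: 0.7+6.5 = 7.2
Pirton–Brook–Arlen–Garth: 0.9+3.9+2.8 = 7.6
Pirton–Brook–Garth: 0.9+3.9 = 4.8
The minimum is 4.8 km via Pirton–Brook–Garth.

4.8 km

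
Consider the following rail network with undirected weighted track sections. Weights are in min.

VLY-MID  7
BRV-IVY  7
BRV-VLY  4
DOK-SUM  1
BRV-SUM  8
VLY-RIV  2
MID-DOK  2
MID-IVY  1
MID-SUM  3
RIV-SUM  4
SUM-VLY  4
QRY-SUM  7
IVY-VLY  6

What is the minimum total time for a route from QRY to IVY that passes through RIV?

Best QRY to RIV: QRY–SUM–RIV costing 11
Shortest RIV→IVY: RIV–VLY–IVY = 8
Total via RIV: 11 + 8 = 19 min.

19 min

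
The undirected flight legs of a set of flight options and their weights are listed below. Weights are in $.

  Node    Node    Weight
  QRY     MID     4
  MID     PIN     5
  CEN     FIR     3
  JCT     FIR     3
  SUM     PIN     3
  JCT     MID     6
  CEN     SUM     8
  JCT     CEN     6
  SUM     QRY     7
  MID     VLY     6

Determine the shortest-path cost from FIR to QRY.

$13

Shortest distances from FIR:
FIR: 0
CEN: 3  (via FIR)
JCT: 3  (via FIR)
MID: 9  (via JCT)
SUM: 11  (via CEN)
QRY: 13  (via MID)
Shortest route: FIR → JCT → MID → QRY = $13.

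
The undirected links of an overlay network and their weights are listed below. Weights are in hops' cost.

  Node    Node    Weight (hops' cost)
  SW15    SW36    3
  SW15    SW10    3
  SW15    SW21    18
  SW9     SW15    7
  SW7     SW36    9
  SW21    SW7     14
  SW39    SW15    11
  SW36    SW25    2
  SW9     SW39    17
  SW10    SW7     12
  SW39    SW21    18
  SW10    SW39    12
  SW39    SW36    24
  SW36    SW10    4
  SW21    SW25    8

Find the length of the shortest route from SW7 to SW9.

19 hops' cost

Candidate routes:
SW7 - SW10 - SW15 - SW9: 12+3+7 = 22
SW7 - SW36 - SW10 - SW15 - SW9: 9+4+3+7 = 23
SW7 - SW36 - SW15 - SW9: 9+3+7 = 19
Cheapest is SW7 - SW36 - SW15 - SW9 at 19 hops' cost.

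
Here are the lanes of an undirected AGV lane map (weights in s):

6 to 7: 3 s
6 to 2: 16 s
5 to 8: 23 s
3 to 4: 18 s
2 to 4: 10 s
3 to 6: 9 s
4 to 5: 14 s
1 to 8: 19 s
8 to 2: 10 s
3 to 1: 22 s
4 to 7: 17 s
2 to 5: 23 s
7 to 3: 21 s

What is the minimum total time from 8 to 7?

29 s

Compare a few routes:
8–2–6–7: 10+16+3 = 29
8–2–4–7: 10+10+17 = 37
The minimum is 29 s via 8–2–6–7.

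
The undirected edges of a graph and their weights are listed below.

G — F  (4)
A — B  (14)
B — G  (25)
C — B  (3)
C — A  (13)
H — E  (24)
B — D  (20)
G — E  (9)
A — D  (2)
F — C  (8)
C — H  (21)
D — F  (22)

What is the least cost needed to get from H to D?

Settle nodes by increasing distance from H:
H: 0
C: 21  (via H)
B: 24  (via C)
E: 24  (via H)
F: 29  (via C)
G: 33  (via E)
A: 34  (via C)
D: 36  (via A)
Shortest route: H–C–A–D = 36.

36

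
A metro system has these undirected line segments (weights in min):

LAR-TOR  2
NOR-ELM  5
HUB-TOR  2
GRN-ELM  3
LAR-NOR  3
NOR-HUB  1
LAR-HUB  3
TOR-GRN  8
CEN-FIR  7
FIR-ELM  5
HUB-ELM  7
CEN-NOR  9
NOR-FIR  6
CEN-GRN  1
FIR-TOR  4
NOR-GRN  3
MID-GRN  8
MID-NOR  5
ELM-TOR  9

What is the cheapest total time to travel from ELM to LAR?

8 min

Compare a few routes:
ELM → NOR → HUB → LAR: 5+1+3 = 9
ELM → HUB → LAR: 7+3 = 10
ELM → NOR → LAR: 5+3 = 8
ELM → GRN → NOR → LAR: 3+3+3 = 9
Cheapest is ELM → NOR → LAR at 8 min.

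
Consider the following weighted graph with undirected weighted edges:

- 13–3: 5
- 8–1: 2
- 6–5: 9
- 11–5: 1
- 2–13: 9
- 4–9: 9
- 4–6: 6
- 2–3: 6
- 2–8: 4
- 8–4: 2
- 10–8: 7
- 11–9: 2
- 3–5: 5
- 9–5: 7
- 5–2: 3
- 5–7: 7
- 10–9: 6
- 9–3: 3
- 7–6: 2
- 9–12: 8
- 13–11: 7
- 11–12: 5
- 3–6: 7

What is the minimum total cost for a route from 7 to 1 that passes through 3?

21

Shortest 7→3: 7 → 6 → 3 = 9
Shortest 3→1: 3 → 2 → 8 → 1 = 12
Total via 3: 9 + 12 = 21.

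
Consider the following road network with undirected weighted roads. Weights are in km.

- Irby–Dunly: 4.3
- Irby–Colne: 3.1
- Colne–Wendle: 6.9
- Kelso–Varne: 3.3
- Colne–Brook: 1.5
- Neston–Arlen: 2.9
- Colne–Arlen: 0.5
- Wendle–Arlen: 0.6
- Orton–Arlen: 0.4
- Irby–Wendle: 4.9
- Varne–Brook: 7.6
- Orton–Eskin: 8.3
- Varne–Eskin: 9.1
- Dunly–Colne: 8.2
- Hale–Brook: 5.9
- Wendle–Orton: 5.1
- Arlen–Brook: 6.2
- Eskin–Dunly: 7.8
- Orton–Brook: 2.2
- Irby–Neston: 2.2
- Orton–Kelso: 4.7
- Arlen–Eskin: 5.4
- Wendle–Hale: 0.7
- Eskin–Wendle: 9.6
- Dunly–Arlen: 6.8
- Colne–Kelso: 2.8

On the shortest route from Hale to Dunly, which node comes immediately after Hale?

Wendle

Compare a few routes:
Hale - Wendle - Arlen - Dunly: 0.7+0.6+6.8 = 8.1
Hale - Wendle - Irby - Dunly: 0.7+4.9+4.3 = 9.9
Hale - Wendle - Arlen - Colne - Irby - Dunly: 0.7+0.6+0.5+3.1+4.3 = 9.2
Cheapest is Hale - Wendle - Arlen - Dunly at 8.1 km.
So from Hale the first move is to Wendle.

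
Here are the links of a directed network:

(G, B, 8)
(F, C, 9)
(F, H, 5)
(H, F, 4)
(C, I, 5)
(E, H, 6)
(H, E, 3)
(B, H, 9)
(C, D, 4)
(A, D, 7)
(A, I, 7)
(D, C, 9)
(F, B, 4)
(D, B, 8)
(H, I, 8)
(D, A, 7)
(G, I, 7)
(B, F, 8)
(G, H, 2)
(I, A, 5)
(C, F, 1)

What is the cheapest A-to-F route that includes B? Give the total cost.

23

Best A to B: A–D–B costing 15
Shortest B→F: B–F = 8
Total via B: 15 + 8 = 23.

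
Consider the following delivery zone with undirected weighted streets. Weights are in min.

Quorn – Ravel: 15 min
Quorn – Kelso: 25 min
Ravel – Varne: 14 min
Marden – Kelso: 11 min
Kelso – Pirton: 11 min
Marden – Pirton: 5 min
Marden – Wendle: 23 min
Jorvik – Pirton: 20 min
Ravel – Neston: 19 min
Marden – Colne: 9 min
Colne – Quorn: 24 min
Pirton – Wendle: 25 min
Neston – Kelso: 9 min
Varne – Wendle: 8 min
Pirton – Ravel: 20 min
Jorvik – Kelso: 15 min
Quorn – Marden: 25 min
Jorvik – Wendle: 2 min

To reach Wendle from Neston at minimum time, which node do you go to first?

Enumerating some paths:
Neston → Ravel → Varne → Wendle: 19+14+8 = 41
Neston → Kelso → Pirton → Jorvik → Wendle: 9+11+20+2 = 42
Neston → Kelso → Jorvik → Wendle: 9+15+2 = 26
Cheapest is Neston → Kelso → Jorvik → Wendle at 26 min.
So from Neston the first move is to Kelso.

Kelso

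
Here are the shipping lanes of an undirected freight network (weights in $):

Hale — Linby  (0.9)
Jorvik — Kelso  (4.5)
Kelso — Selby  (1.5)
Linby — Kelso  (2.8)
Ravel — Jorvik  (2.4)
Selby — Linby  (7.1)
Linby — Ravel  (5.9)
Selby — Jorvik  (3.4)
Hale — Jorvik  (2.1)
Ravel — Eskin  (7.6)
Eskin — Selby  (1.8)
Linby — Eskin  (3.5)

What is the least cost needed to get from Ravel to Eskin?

Compare a few routes:
Ravel–Jorvik–Hale–Linby–Eskin: 2.4+2.1+0.9+3.5 = 8.9
Ravel–Eskin: 7.6 = 7.6
The minimum is $7.6 via Ravel–Eskin.

$7.6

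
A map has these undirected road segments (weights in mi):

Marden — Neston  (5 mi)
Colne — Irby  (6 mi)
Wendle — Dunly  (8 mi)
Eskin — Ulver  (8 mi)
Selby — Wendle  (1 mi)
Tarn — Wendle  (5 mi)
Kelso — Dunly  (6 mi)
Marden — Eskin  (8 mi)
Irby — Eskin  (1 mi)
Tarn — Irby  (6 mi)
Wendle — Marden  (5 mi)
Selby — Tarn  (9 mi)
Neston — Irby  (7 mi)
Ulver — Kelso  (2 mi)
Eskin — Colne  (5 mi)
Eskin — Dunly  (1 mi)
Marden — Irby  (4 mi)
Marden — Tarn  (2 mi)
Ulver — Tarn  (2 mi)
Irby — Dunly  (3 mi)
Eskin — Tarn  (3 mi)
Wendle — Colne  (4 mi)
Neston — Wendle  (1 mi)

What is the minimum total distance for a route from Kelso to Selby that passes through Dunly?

Shortest Kelso→Dunly: Kelso → Dunly = 6
Shortest Dunly→Selby: Dunly → Wendle → Selby = 9
Total via Dunly: 6 + 9 = 15 mi.

15 mi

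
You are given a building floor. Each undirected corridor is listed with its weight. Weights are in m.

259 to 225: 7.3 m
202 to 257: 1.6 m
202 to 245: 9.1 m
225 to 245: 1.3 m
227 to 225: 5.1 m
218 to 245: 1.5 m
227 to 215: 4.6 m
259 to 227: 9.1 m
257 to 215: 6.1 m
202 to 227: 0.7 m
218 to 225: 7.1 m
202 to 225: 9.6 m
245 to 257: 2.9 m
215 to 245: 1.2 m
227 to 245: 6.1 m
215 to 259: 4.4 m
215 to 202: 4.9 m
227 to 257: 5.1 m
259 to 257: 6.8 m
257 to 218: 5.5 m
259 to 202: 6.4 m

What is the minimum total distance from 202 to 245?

Enumerating some paths:
202–257–245: 1.6+2.9 = 4.5
202–215–245: 4.9+1.2 = 6.1
202–227–215–245: 0.7+4.6+1.2 = 6.5
The minimum is 4.5 m via 202–257–245.

4.5 m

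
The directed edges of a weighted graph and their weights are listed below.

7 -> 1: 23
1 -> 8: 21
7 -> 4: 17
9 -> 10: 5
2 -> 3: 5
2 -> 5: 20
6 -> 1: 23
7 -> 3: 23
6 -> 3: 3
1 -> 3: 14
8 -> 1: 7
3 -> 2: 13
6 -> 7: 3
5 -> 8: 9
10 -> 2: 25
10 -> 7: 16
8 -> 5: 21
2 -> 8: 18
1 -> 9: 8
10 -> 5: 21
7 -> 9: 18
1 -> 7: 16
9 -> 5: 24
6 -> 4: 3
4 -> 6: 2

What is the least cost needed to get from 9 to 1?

40

Enumerating some paths:
9–5–8–1: 24+9+7 = 40
9–10–5–8–1: 5+21+9+7 = 42
The minimum is 40 via 9–5–8–1.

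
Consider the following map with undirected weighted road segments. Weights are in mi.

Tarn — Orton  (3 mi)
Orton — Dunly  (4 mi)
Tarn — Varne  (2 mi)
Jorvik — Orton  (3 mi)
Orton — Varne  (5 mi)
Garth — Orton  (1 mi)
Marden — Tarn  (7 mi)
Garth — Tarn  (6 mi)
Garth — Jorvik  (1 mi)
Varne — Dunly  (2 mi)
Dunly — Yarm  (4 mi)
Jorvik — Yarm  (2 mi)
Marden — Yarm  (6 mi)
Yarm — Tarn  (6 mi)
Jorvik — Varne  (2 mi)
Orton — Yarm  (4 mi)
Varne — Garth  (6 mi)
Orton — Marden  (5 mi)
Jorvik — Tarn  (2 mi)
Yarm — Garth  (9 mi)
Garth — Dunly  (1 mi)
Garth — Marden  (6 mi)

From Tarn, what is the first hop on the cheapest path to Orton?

Enumerating some paths:
Tarn - Jorvik - Garth - Orton: 2+1+1 = 4
Tarn - Jorvik - Orton: 2+3 = 5
Tarn - Orton: 3 = 3
The minimum is 3 mi via Tarn - Orton.
So from Tarn the first move is to Orton.

Orton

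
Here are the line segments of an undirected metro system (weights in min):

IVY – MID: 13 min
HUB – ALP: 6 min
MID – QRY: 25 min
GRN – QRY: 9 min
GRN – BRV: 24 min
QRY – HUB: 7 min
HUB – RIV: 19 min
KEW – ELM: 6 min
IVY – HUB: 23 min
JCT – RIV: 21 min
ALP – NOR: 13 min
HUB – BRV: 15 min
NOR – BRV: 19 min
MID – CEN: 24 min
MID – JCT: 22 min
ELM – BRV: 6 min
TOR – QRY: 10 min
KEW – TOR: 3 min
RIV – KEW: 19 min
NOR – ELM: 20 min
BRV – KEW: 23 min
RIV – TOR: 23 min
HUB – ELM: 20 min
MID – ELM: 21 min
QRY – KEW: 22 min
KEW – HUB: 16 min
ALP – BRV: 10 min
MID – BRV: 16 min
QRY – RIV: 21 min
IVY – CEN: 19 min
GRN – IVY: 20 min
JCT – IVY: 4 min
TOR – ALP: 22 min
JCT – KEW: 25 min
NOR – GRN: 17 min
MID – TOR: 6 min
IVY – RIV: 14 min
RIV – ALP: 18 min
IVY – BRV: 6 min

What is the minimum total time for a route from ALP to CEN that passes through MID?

50 min

Shortest ALP→MID: ALP → BRV → MID = 26
Best MID to CEN: MID → CEN costing 24
Total via MID: 26 + 24 = 50 min.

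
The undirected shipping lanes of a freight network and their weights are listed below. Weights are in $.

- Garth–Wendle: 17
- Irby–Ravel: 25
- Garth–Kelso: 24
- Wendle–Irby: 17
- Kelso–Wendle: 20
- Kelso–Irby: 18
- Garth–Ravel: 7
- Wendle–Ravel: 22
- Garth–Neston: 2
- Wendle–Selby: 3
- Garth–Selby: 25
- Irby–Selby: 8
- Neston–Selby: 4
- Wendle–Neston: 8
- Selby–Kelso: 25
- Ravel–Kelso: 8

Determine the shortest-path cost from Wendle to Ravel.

$16

Compare a few routes:
Wendle–Neston–Garth–Ravel: 8+2+7 = 17
Wendle–Selby–Neston–Garth–Ravel: 3+4+2+7 = 16
The minimum is $16 via Wendle–Selby–Neston–Garth–Ravel.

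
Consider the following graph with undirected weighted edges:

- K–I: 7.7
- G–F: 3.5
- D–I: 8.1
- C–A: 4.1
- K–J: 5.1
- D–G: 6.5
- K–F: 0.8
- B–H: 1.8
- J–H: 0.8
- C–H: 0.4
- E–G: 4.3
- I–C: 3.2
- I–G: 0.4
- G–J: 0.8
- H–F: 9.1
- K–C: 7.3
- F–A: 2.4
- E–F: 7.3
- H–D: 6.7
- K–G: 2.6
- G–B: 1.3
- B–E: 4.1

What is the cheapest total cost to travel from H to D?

Candidate routes:
H → B → G → D: 1.8+1.3+6.5 = 9.6
H → D: 6.7 = 6.7
H → J → G → D: 0.8+0.8+6.5 = 8.1
The minimum is 6.7 via H → D.

6.7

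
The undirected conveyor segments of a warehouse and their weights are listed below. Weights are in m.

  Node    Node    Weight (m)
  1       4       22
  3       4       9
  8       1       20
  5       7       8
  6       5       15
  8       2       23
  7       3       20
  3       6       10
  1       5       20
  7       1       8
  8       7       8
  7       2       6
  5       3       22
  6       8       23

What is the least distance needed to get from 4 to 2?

Candidate routes:
4–3–5–7–2: 9+22+8+6 = 45
4–3–6–5–7–2: 9+10+15+8+6 = 48
4–3–7–2: 9+20+6 = 35
4–1–7–2: 22+8+6 = 36
Cheapest is 4–3–7–2 at 35 m.

35 m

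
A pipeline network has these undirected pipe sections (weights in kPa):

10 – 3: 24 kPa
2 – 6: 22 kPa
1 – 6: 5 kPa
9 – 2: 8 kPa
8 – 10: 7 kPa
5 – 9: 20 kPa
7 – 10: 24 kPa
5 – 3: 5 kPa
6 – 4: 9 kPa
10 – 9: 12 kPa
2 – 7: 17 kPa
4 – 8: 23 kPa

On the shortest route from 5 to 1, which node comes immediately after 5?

9

Candidate routes:
5 - 9 - 10 - 8 - 4 - 6 - 1: 20+12+7+23+9+5 = 76
5 - 3 - 10 - 9 - 2 - 6 - 1: 5+24+12+8+22+5 = 76
5 - 3 - 10 - 8 - 4 - 6 - 1: 5+24+7+23+9+5 = 73
5 - 9 - 2 - 6 - 1: 20+8+22+5 = 55
Cheapest is 5 - 9 - 2 - 6 - 1 at 55 kPa.
So from 5 the first move is to 9.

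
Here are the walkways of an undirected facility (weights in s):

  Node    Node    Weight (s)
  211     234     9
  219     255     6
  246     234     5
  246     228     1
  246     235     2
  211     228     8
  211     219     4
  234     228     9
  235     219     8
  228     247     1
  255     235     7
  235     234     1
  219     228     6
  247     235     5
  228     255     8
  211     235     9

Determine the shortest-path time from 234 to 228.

4 s

Candidate routes:
234 → 235 → 246 → 228: 1+2+1 = 4
234 → 235 → 247 → 228: 1+5+1 = 7
234 → 246 → 228: 5+1 = 6
The minimum is 4 s via 234 → 235 → 246 → 228.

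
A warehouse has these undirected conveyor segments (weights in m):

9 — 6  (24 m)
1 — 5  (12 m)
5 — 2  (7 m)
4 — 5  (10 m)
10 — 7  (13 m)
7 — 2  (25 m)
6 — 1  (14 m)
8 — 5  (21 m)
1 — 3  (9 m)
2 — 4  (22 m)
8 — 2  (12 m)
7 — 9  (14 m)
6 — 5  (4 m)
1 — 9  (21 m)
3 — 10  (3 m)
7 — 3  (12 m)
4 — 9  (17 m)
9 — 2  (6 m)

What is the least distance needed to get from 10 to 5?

24 m

Candidate routes:
10–7–9–2–5: 13+14+6+7 = 40
10–3–1–5: 3+9+12 = 24
10–3–7–9–2–5: 3+12+14+6+7 = 42
10–3–1–6–5: 3+9+14+4 = 30
The minimum is 24 m via 10–3–1–5.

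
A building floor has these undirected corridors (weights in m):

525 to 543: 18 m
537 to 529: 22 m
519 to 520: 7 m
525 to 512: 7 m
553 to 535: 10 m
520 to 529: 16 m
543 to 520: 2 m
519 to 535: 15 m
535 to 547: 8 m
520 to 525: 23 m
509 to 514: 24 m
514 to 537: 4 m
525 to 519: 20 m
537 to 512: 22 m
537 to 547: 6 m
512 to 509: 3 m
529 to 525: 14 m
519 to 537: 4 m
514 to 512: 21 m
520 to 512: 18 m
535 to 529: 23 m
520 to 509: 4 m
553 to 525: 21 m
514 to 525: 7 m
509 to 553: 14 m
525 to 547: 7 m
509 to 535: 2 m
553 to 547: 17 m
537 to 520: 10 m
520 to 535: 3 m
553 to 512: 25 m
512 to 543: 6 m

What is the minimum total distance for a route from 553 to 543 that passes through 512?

21 m

Best 553 to 512: 553 → 535 → 509 → 512 costing 15
Shortest 512→543: 512 → 543 = 6
Total via 512: 15 + 6 = 21 m.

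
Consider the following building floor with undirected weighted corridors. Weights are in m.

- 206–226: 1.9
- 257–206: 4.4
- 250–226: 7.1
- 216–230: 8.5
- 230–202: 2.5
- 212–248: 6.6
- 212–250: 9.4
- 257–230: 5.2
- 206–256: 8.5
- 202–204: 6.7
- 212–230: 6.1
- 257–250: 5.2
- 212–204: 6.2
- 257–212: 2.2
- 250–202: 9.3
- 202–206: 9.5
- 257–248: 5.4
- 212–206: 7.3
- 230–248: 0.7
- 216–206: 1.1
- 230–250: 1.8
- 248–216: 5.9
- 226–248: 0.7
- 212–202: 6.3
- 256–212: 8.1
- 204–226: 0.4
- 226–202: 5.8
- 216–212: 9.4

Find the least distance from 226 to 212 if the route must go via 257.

Best 226 to 257: 226 → 248 → 257 costing 6.1
Shortest 257→212: 257 → 212 = 2.2
Total via 257: 6.1 + 2.2 = 8.3 m.

8.3 m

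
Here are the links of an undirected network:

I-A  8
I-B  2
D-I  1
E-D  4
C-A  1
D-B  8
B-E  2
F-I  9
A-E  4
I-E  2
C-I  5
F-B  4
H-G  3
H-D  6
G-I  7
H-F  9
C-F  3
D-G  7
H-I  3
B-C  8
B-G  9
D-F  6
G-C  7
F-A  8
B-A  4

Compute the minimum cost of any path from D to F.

Compare a few routes:
D - I - C - F: 1+5+3 = 9
D - F: 6 = 6
D - I - B - F: 1+2+4 = 7
The minimum is 6 via D - F.

6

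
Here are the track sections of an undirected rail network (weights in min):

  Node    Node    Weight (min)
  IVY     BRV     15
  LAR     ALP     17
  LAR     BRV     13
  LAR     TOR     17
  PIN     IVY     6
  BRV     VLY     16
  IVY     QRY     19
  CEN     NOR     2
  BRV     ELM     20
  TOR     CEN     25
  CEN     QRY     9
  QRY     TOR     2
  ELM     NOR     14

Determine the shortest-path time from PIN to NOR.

Running Dijkstra from PIN:
PIN: 0
IVY: 6  (via PIN)
BRV: 21  (via IVY)
QRY: 25  (via IVY)
TOR: 27  (via QRY)
LAR: 34  (via BRV)
CEN: 34  (via QRY)
NOR: 36  (via CEN)
Shortest route: PIN–IVY–QRY–CEN–NOR = 36 min.

36 min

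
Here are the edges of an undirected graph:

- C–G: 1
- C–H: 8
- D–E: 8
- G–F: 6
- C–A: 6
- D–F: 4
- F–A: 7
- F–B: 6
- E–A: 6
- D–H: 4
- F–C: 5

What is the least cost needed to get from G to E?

13

Candidate routes:
G–C–A–E: 1+6+6 = 13
G–F–D–E: 6+4+8 = 18
G–C–F–D–E: 1+5+4+8 = 18
Cheapest is G–C–A–E at 13.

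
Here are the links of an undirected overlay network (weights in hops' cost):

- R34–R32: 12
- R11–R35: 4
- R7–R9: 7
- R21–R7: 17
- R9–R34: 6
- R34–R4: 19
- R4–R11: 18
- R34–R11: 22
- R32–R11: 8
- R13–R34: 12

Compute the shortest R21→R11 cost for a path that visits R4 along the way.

67 hops' cost

Shortest R21→R4: R21 → R7 → R9 → R34 → R4 = 49
Best R4 to R11: R4 → R11 costing 18
Total via R4: 49 + 18 = 67 hops' cost.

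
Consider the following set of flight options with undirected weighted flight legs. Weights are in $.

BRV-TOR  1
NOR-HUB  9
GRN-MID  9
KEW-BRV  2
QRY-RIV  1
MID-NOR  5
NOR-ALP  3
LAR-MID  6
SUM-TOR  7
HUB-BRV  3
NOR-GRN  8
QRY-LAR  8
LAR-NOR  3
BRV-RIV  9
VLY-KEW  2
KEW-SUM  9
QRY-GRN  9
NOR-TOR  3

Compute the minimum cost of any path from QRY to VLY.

$14

Compare a few routes:
QRY → LAR → NOR → TOR → BRV → KEW → VLY: 8+3+3+1+2+2 = 19
QRY → GRN → NOR → TOR → BRV → KEW → VLY: 9+8+3+1+2+2 = 25
QRY → RIV → BRV → KEW → VLY: 1+9+2+2 = 14
QRY → LAR → NOR → HUB → BRV → KEW → VLY: 8+3+9+3+2+2 = 27
The minimum is $14 via QRY → RIV → BRV → KEW → VLY.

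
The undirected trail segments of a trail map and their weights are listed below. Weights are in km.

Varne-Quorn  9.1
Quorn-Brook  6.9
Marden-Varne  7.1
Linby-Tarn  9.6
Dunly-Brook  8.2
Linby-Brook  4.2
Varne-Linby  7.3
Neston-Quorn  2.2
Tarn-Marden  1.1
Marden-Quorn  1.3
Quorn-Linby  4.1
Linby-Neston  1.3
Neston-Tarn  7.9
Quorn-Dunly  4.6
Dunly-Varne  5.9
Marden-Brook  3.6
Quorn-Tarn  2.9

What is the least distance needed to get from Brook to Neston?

5.5 km

Candidate routes:
Brook → Marden → Tarn → Quorn → Neston: 3.6+1.1+2.9+2.2 = 9.8
Brook → Quorn → Neston: 6.9+2.2 = 9.1
Brook → Marden → Quorn → Neston: 3.6+1.3+2.2 = 7.1
Brook → Linby → Neston: 4.2+1.3 = 5.5
The minimum is 5.5 km via Brook → Linby → Neston.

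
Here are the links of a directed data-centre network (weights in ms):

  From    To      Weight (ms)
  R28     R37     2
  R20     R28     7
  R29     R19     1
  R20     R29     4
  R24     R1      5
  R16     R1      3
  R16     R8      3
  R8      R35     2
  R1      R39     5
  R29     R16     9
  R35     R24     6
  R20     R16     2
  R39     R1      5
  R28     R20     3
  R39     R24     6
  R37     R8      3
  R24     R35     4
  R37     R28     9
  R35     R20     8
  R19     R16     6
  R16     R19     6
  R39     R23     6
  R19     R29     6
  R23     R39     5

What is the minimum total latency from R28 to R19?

8 ms

Shortest distances from R28:
R28: 0
R37: 2  (via R28)
R20: 3  (via R28)
R16: 5  (via R20)
R8: 5  (via R37)
R29: 7  (via R20)
R35: 7  (via R8)
R1: 8  (via R16)
R19: 8  (via R29)
Shortest route: R28 → R20 → R29 → R19 = 8 ms.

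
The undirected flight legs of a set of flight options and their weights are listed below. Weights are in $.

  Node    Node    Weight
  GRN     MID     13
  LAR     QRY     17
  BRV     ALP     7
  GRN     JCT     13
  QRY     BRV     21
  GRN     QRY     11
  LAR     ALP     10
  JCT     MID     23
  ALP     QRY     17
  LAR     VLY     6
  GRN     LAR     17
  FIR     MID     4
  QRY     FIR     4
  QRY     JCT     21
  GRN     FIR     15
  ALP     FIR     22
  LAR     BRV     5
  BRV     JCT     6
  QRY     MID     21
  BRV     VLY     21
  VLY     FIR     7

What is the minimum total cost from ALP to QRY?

$17

Running Dijkstra from ALP:
ALP: 0
BRV: 7  (via ALP)
LAR: 10  (via ALP)
JCT: 13  (via BRV)
VLY: 16  (via LAR)
QRY: 17  (via ALP)
Shortest route: ALP–QRY = $17.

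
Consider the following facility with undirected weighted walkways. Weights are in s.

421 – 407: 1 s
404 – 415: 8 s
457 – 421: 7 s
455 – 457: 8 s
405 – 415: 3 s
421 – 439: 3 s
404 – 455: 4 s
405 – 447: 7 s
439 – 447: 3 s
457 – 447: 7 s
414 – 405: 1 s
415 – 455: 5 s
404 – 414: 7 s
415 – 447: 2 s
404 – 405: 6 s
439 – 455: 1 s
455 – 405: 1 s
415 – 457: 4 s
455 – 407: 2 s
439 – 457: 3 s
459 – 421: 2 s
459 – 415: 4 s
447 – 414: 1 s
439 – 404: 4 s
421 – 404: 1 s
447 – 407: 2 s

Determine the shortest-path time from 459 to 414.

6 s

Running Dijkstra from 459:
459: 0
421: 2  (via 459)
404: 3  (via 421)
407: 3  (via 421)
415: 4  (via 459)
455: 5  (via 407)
439: 5  (via 421)
447: 5  (via 407)
405: 6  (via 455)
414: 6  (via 447)
Shortest route: 459–421–407–447–414 = 6 s.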